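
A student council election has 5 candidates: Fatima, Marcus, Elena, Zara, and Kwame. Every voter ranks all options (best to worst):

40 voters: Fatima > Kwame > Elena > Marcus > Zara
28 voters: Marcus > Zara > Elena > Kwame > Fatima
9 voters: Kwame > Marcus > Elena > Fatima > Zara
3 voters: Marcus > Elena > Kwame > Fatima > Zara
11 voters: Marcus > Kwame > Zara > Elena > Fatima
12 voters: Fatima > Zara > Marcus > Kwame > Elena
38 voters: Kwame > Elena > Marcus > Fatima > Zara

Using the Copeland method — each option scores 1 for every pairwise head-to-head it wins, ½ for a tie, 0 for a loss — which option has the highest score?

Kwame

Fatima: beats Zara; loses to Marcus, Elena, and Kwame → score 1.
Marcus: beats Fatima and Zara; loses to Elena and Kwame → score 2.
Elena: beats Fatima, Marcus, and Zara; loses to Kwame → score 3.
Zara: loses to Fatima, Marcus, Elena, and Kwame → score 0.
Kwame: beats Fatima, Marcus, Elena, and Zara → score 4.
Kwame has the best pairwise record.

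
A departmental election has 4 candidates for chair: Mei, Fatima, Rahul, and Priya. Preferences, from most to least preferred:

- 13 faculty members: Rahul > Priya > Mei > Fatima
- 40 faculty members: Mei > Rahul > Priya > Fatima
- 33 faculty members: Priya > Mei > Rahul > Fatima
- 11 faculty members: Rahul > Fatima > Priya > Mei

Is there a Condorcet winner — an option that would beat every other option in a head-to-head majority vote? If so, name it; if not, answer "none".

none

Checking pairwise contests:
Priya beats Mei 57–40.
Mei beats Fatima 86–11.
Mei beats Rahul 73–24.
Rahul beats Priya 64–33.
Every option loses at least one head-to-head, so there is no Condorcet winner.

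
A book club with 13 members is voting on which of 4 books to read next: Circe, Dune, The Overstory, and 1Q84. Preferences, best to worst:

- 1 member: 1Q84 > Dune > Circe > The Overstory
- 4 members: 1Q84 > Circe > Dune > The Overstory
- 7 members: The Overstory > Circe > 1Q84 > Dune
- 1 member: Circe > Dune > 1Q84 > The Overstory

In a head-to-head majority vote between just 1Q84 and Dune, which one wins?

Voters preferring 1Q84 to Dune: 12; preferring Dune to 1Q84: 1.
1Q84 wins the head-to-head.

1Q84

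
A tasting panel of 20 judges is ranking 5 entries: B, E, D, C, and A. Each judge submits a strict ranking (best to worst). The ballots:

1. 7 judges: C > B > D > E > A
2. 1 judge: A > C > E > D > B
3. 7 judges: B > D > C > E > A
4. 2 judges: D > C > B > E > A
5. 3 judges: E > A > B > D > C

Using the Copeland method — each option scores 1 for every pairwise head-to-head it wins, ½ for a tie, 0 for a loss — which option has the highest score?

B

B: beats E, D, and A; ties C → score 3.5.
E: beats A; loses to B, D, and C → score 1.
D: beats E, C, and A; loses to B → score 3.
C: beats E and A; ties B; loses to D → score 2.5.
A: loses to B, E, D, and C → score 0.
B has the best pairwise record.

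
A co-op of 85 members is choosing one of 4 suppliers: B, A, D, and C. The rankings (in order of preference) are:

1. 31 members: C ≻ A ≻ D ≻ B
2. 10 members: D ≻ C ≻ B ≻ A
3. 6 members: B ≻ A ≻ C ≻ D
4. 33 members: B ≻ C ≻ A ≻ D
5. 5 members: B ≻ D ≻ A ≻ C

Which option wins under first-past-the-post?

First-place votes: B 44, A 0, D 10, C 31.
B has the most first-place votes.

B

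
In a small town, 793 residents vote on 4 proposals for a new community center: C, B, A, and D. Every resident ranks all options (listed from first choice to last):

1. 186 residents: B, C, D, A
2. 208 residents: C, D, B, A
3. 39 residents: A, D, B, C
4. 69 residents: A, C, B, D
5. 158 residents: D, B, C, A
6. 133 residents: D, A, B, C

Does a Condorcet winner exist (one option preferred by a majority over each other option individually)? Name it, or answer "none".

none

Checking pairwise contests:
B beats C 516–277.
D beats B 538–255.
C beats A 552–241.
C beats D 463–330.
Every option loses at least one head-to-head, so there is no Condorcet winner.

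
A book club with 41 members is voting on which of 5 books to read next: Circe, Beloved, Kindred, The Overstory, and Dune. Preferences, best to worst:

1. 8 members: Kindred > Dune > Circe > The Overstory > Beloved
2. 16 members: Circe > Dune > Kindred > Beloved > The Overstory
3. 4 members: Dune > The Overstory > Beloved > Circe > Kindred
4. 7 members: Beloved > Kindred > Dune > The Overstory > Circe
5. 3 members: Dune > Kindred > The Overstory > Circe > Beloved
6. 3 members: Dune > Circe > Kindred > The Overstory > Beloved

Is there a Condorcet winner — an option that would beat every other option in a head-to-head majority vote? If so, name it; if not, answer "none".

Dune

Dune vs Circe: 25–16 for Dune.
Dune vs Beloved: 34–7 for Dune.
Dune vs Kindred: 26–15 for Dune.
Dune vs The Overstory: 41–0 for Dune.
Dune beats every other option head-to-head.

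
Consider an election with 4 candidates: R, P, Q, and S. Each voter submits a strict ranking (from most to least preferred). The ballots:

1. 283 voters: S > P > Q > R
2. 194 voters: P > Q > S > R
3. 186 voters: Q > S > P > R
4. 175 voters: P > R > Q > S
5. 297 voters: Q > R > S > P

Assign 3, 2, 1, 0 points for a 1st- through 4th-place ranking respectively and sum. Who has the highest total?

Q

R: 283·0 + 194·0 + 186·0 + 175·2 + 297·2 = 944
P: 283·2 + 194·3 + 186·1 + 175·3 + 297·0 = 1859
Q: 283·1 + 194·2 + 186·3 + 175·1 + 297·3 = 2295
S: 283·3 + 194·1 + 186·2 + 175·0 + 297·1 = 1712
Q has the highest Borda score (2295).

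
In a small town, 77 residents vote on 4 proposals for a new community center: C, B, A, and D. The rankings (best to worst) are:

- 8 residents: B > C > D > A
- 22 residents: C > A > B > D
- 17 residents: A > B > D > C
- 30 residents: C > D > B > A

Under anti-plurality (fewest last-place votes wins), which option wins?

B

Last-place votes: C 17, B 0, A 38, D 22.
B is ranked last by the fewest voters, so B wins.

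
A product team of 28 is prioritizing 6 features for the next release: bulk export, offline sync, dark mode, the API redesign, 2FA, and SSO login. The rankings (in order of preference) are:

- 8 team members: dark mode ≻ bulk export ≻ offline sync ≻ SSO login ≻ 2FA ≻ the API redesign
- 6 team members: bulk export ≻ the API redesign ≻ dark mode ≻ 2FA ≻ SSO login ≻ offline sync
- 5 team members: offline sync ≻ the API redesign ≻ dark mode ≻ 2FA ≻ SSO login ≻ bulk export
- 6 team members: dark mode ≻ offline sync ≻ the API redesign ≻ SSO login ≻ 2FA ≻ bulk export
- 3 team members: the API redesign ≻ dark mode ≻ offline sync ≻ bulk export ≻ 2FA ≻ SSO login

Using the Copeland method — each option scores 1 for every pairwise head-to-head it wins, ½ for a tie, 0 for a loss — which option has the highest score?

dark mode

bulk export: beats 2FA and SSO login; ties offline sync and the API redesign; loses to dark mode → score 3.
offline sync: beats the API redesign, 2FA, and SSO login; ties bulk export; loses to dark mode → score 3.5.
dark mode: beats bulk export, offline sync, 2FA, and SSO login; ties the API redesign → score 4.5.
the API redesign: beats 2FA and SSO login; ties bulk export and dark mode; loses to offline sync → score 3.
2FA: ties SSO login; loses to bulk export, offline sync, dark mode, and the API redesign → score 0.5.
SSO login: ties 2FA; loses to bulk export, offline sync, dark mode, and the API redesign → score 0.5.
dark mode has the best pairwise record.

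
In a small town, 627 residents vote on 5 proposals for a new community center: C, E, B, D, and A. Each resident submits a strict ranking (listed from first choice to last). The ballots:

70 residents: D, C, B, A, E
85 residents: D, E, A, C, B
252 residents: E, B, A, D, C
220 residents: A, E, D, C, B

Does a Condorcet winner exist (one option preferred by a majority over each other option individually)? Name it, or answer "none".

E vs C: 557–70 for E.
E vs B: 557–70 for E.
E vs D: 472–155 for E.
E vs A: 337–290 for E.
E beats every other option head-to-head.

E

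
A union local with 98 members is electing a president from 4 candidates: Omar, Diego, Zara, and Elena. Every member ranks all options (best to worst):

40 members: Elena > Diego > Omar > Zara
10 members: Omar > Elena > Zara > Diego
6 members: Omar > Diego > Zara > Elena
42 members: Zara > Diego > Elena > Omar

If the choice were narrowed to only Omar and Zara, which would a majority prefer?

Voters preferring Omar to Zara: 56; preferring Zara to Omar: 42.
Omar wins the head-to-head.

Omar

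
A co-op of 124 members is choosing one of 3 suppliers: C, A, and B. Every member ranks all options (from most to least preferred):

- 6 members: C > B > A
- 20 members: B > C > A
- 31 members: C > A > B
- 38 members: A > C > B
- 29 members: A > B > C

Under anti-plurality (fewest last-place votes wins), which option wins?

Last-place votes: C 29, A 26, B 69.
A is ranked last by the fewest voters, so A wins.

A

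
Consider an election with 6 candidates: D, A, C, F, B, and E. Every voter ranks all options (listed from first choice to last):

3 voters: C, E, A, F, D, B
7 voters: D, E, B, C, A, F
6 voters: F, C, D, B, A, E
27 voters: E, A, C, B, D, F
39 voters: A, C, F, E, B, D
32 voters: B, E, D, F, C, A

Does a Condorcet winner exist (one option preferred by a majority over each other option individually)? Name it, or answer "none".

E vs D: 101–13 for E.
E vs A: 69–45 for E.
E vs C: 66–48 for E.
E vs F: 69–45 for E.
E vs B: 76–38 for E.
E beats every other option head-to-head.

E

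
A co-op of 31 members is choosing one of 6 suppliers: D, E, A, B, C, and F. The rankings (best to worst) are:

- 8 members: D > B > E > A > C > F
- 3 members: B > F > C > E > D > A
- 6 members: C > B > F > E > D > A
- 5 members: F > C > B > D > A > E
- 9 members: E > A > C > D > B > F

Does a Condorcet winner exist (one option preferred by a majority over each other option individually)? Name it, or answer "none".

Checking pairwise contests:
E beats D 18–13.
B beats E 22–9.
D beats A 22–9.
D beats B 17–14.
E beats C 17–14.
D beats F 17–14.
Every option loses at least one head-to-head, so there is no Condorcet winner.

none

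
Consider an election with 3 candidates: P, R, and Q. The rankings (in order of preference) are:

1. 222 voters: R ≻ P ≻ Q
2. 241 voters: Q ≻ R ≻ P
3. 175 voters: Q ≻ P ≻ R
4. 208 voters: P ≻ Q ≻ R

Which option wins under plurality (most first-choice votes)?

First-place votes: P 208, R 222, Q 416.
Q has the most first-place votes.

Q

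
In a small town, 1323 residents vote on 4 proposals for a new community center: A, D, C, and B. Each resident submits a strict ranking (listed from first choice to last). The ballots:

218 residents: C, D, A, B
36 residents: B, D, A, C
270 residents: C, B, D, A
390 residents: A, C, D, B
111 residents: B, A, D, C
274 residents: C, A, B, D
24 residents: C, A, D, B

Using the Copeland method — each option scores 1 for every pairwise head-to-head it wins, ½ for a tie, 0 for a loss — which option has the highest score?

A: beats D and B; loses to C → score 2.
D: loses to A, C, and B → score 0.
C: beats A, D, and B → score 3.
B: beats D; loses to A and C → score 1.
C has the best pairwise record.

C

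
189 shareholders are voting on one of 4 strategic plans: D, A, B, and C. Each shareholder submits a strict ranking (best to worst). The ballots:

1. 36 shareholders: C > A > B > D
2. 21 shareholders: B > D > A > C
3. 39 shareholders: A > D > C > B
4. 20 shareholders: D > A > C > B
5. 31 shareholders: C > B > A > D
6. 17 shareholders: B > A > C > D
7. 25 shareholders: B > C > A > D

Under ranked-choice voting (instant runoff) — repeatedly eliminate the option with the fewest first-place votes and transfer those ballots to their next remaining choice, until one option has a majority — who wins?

Round 1: D 20, A 39, B 63, C 67. Eliminate D.
Round 2: A 59, B 63, C 67. Eliminate A.
Round 3: B 63, C 126. C has a majority.

C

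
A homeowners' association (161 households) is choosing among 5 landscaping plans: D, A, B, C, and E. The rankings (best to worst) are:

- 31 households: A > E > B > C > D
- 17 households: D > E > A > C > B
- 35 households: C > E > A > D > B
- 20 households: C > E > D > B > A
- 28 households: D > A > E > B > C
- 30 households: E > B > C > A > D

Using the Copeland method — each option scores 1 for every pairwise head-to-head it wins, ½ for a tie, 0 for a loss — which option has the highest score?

E

D: beats B; loses to A, C, and E → score 1.
A: beats D and B; loses to C and E → score 2.
B: beats C; loses to D, A, and E → score 1.
C: beats D and A; loses to B and E → score 2.
E: beats D, A, B, and C → score 4.
E has the best pairwise record.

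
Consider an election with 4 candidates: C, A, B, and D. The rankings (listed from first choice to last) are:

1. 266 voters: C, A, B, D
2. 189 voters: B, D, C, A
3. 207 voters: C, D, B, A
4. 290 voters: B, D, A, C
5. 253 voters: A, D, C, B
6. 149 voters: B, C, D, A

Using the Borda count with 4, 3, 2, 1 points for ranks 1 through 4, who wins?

B

C: 266·4 + 189·2 + 207·4 + 290·1 + 253·2 + 149·3 = 3513
A: 266·3 + 189·1 + 207·1 + 290·2 + 253·4 + 149·1 = 2935
B: 266·2 + 189·4 + 207·2 + 290·4 + 253·1 + 149·4 = 3711
D: 266·1 + 189·3 + 207·3 + 290·3 + 253·3 + 149·2 = 3381
B has the highest Borda score (3711).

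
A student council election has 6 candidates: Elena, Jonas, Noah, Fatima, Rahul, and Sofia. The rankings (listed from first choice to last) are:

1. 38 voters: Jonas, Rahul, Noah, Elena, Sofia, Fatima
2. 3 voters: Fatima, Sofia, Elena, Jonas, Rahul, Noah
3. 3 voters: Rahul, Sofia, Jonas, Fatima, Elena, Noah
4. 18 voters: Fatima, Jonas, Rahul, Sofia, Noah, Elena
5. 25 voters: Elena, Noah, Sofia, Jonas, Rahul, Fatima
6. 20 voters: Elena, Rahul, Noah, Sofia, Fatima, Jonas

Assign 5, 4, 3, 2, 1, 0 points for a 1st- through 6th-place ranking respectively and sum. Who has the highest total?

Rahul

Elena: 38·2 + 3·3 + 3·1 + 18·0 + 25·5 + 20·5 = 313
Jonas: 38·5 + 3·2 + 3·3 + 18·4 + 25·2 + 20·0 = 327
Noah: 38·3 + 3·0 + 3·0 + 18·1 + 25·4 + 20·3 = 292
Fatima: 38·0 + 3·5 + 3·2 + 18·5 + 25·0 + 20·1 = 131
Rahul: 38·4 + 3·1 + 3·5 + 18·3 + 25·1 + 20·4 = 329
Sofia: 38·1 + 3·4 + 3·4 + 18·2 + 25·3 + 20·2 = 213
Rahul has the highest Borda score (329).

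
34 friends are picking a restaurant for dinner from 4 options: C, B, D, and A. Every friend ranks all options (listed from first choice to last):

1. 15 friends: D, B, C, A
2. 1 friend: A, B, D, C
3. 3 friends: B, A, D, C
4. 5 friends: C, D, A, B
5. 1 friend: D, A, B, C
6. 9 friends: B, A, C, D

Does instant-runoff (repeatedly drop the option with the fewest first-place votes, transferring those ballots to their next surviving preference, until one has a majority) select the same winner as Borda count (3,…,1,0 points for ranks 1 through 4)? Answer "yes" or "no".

no

Instant-runoff — R1 C 5, B 12, D 16, A 1 (A out); R2 C 5, B 13, D 16 (C out); R3 B 13, D 21 (D winner). Winner: D.
Borda — scores: C 39, B 69, D 62, A 34. Winner: B.
The two methods disagree.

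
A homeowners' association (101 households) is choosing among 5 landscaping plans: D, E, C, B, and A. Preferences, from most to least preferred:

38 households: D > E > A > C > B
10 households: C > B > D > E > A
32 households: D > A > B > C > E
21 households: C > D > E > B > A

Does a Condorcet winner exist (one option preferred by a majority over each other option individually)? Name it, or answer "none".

D

D vs E: 101–0 for D.
D vs C: 70–31 for D.
D vs B: 91–10 for D.
D vs A: 101–0 for D.
D beats every other option head-to-head.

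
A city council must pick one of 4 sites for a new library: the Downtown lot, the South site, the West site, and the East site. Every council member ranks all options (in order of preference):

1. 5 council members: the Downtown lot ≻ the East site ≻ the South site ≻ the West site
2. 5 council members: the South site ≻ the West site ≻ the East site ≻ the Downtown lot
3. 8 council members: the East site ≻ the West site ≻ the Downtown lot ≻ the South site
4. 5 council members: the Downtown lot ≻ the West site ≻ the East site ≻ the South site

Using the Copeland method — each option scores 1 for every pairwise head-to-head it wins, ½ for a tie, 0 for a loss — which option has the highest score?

the East site

the Downtown lot: beats the South site; loses to the West site and the East site → score 1.
the South site: loses to the Downtown lot, the West site, and the East site → score 0.
the West site: beats the Downtown lot and the South site; loses to the East site → score 2.
the East site: beats the Downtown lot, the South site, and the West site → score 3.
the East site has the best pairwise record.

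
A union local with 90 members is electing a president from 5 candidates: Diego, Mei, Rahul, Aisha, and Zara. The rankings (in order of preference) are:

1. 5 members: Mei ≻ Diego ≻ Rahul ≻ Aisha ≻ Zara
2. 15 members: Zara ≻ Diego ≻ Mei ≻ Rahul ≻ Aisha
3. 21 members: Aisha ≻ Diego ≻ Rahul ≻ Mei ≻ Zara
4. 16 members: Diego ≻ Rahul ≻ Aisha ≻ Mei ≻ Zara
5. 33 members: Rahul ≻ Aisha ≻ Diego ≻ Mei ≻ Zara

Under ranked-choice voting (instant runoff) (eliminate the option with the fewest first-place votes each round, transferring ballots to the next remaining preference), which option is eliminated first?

Round 1: Diego 16, Mei 5, Rahul 33, Aisha 21, Zara 15. Eliminate Mei.

Mei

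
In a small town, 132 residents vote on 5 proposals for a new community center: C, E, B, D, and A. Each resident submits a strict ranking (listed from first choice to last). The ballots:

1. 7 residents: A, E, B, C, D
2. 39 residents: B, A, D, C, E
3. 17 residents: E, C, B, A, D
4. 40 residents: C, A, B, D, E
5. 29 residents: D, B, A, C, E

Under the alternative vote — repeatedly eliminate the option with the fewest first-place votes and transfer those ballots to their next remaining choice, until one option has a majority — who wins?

Round 1: C 40, E 17, B 39, D 29, A 7. Eliminate A.
Round 2: C 40, E 24, B 39, D 29. Eliminate E.
Round 3: C 57, B 46, D 29. Eliminate D.
Round 4: C 57, B 75. B has a majority.

B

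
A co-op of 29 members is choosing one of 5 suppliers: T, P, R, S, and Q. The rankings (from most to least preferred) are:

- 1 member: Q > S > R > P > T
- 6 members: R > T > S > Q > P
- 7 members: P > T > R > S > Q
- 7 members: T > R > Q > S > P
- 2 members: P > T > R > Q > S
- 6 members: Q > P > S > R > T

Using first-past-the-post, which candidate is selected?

P

First-place votes: T 7, P 9, R 6, S 0, Q 7.
P has the most first-place votes.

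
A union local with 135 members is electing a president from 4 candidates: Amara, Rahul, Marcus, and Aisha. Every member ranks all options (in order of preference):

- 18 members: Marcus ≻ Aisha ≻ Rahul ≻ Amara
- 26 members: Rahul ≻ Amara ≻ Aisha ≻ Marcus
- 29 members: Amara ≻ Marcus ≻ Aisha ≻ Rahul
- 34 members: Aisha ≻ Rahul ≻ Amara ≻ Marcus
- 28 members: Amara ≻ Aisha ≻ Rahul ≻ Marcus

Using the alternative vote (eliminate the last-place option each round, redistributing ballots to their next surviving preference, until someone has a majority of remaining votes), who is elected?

Amara

Round 1: Amara 57, Rahul 26, Marcus 18, Aisha 34. Eliminate Marcus.
Round 2: Amara 57, Rahul 26, Aisha 52. Eliminate Rahul.
Round 3: Amara 83, Aisha 52. Amara has a majority.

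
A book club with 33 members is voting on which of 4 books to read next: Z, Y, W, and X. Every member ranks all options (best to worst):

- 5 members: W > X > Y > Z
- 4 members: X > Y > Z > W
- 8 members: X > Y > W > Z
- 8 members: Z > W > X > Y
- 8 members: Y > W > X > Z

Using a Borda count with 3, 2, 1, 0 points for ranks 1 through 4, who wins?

Z: 5·0 + 4·1 + 8·0 + 8·3 + 8·0 = 28
Y: 5·1 + 4·2 + 8·2 + 8·0 + 8·3 = 53
W: 5·3 + 4·0 + 8·1 + 8·2 + 8·2 = 55
X: 5·2 + 4·3 + 8·3 + 8·1 + 8·1 = 62
X has the highest Borda score (62).

X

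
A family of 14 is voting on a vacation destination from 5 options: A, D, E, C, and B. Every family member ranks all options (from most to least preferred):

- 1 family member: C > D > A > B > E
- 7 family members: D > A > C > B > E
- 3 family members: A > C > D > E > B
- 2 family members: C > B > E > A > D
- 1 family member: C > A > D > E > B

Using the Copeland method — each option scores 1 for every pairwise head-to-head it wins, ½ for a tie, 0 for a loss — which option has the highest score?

A: beats E, C, and B; loses to D → score 3.
D: beats A, E, and B; ties C → score 3.5.
E: loses to A, D, C, and B → score 0.
C: beats E and B; ties D; loses to A → score 2.5.
B: beats E; loses to A, D, and C → score 1.
D has the best pairwise record.

D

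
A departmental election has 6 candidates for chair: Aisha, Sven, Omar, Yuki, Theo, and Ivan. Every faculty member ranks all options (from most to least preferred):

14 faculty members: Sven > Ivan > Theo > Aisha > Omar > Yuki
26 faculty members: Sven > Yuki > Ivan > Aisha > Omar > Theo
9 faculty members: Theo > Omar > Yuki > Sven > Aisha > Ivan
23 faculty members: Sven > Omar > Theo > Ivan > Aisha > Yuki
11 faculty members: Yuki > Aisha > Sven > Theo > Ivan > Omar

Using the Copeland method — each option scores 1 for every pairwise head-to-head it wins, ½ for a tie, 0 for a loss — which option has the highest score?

Sven

Aisha: beats Omar; loses to Sven, Yuki, Theo, and Ivan → score 1.
Sven: beats Aisha, Omar, Yuki, Theo, and Ivan → score 5.
Omar: beats Yuki and Theo; loses to Aisha, Sven, and Ivan → score 2.
Yuki: beats Aisha and Ivan; loses to Sven, Omar, and Theo → score 2.
Theo: beats Aisha, Yuki, and Ivan; loses to Sven and Omar → score 3.
Ivan: beats Aisha and Omar; loses to Sven, Yuki, and Theo → score 2.
Sven has the best pairwise record.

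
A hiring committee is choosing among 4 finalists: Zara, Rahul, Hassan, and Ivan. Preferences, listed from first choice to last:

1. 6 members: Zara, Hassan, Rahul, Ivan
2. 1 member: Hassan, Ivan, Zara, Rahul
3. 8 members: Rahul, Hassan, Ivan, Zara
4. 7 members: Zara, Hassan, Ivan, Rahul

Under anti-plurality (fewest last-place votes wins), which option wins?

Last-place votes: Zara 8, Rahul 8, Hassan 0, Ivan 6.
Hassan is ranked last by the fewest voters, so Hassan wins.

Hassan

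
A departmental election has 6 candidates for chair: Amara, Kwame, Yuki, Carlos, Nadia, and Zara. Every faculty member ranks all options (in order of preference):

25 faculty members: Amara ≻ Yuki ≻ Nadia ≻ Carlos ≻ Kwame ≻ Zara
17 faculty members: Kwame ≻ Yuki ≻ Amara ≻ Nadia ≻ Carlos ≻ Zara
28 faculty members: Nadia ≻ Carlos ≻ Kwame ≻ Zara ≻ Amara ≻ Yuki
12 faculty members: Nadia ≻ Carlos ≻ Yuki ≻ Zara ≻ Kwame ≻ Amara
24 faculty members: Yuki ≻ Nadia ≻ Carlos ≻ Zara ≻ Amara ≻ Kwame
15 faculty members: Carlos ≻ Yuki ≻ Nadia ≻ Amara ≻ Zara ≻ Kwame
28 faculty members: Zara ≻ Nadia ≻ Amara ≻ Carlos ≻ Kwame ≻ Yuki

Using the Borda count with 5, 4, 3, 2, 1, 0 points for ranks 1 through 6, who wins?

Nadia

Amara: 25·5 + 17·3 + 28·1 + 12·0 + 24·1 + 15·2 + 28·3 = 342
Kwame: 25·1 + 17·5 + 28·3 + 12·1 + 24·0 + 15·0 + 28·1 = 234
Yuki: 25·4 + 17·4 + 28·0 + 12·3 + 24·5 + 15·4 + 28·0 = 384
Carlos: 25·2 + 17·1 + 28·4 + 12·4 + 24·3 + 15·5 + 28·2 = 430
Nadia: 25·3 + 17·2 + 28·5 + 12·5 + 24·4 + 15·3 + 28·4 = 562
Zara: 25·0 + 17·0 + 28·2 + 12·2 + 24·2 + 15·1 + 28·5 = 283
Nadia has the highest Borda score (562).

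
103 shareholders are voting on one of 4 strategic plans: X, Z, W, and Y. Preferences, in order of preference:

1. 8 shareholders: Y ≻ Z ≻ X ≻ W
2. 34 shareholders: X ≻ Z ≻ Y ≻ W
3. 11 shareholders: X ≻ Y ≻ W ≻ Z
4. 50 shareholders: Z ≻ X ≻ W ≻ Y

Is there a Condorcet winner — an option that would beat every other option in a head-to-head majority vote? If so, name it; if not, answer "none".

Z vs X: 58–45 for Z.
Z vs W: 92–11 for Z.
Z vs Y: 84–19 for Z.
Z beats every other option head-to-head.

Z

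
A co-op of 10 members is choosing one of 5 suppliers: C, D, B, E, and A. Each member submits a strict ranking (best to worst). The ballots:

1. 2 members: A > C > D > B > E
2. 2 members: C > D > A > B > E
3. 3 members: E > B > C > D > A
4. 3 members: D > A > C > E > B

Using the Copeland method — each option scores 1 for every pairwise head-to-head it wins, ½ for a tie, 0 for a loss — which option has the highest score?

C

C: beats D, B, and E; ties A → score 3.5.
D: beats B, E, and A; loses to C → score 3.
B: loses to C, D, E, and A → score 0.
E: beats B; loses to C, D, and A → score 1.
A: beats B and E; ties C; loses to D → score 2.5.
C has the best pairwise record.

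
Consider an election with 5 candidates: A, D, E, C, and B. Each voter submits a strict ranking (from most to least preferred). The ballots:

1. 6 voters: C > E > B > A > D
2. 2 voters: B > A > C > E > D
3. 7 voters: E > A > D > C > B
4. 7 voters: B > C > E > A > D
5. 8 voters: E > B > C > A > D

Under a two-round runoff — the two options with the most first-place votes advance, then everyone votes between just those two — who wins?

E

Round 1 first-place votes: A 0, D 0, E 15, C 6, B 9.
E and B advance.
Runoff: E is preferred to B by 21 voters; B by 9.
E wins the runoff.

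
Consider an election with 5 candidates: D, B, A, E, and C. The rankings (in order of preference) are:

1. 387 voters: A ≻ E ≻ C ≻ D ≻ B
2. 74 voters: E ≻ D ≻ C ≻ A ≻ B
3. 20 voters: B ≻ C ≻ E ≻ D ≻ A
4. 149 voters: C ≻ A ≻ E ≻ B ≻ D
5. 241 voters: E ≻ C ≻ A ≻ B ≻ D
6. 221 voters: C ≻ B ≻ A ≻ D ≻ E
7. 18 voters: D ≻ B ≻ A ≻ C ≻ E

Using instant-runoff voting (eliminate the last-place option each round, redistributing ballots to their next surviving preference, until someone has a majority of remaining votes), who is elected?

Round 1: D 18, B 20, A 387, E 315, C 370. Eliminate D.
Round 2: B 38, A 387, E 315, C 370. Eliminate B.
Round 3: A 405, E 315, C 390. Eliminate E.
Round 4: A 405, C 705. C has a majority.

C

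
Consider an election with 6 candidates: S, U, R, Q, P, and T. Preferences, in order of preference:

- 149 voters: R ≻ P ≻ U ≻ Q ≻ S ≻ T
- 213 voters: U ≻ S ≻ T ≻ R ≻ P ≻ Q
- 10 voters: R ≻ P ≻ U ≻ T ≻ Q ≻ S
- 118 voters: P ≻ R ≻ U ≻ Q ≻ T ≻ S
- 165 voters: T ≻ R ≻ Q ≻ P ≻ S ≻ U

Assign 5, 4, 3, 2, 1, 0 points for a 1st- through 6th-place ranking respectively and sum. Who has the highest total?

R

S: 149·1 + 213·4 + 10·0 + 118·0 + 165·1 = 1166
U: 149·3 + 213·5 + 10·3 + 118·3 + 165·0 = 1896
R: 149·5 + 213·2 + 10·5 + 118·4 + 165·4 = 2353
Q: 149·2 + 213·0 + 10·1 + 118·2 + 165·3 = 1039
P: 149·4 + 213·1 + 10·4 + 118·5 + 165·2 = 1769
T: 149·0 + 213·3 + 10·2 + 118·1 + 165·5 = 1602
R has the highest Borda score (2353).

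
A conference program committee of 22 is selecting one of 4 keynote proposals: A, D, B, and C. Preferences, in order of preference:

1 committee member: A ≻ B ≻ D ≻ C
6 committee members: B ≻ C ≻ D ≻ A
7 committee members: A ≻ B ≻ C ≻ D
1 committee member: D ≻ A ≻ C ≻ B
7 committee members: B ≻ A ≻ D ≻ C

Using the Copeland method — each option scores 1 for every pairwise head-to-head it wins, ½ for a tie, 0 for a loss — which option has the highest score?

B

A: beats D and C; loses to B → score 2.
D: loses to A, B, and C → score 0.
B: beats A, D, and C → score 3.
C: beats D; loses to A and B → score 1.
B has the best pairwise record.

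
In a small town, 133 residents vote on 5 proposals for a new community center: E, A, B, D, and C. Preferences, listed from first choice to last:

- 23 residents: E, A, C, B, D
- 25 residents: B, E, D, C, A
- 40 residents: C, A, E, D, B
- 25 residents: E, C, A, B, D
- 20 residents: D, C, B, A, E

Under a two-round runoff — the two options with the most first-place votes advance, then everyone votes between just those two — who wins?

E

Round 1 first-place votes: E 48, A 0, B 25, D 20, C 40.
E and C advance.
Runoff: E is preferred to C by 73 voters; C by 60.
E wins the runoff.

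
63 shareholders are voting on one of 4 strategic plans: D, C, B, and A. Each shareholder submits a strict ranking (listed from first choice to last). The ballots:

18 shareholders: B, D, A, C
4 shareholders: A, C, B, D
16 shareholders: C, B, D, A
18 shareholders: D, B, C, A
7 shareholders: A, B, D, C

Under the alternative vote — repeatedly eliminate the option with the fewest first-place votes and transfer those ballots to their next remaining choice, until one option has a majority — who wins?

Round 1: D 18, C 16, B 18, A 11. Eliminate A.
Round 2: D 18, C 20, B 25. Eliminate D.
Round 3: C 20, B 43. B has a majority.

B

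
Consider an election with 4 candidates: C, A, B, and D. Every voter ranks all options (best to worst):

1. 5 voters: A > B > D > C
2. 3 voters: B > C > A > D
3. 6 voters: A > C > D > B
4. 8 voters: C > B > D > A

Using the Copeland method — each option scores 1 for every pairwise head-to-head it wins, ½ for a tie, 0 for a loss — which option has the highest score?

C

C: beats B and D; ties A → score 2.5.
A: beats D; ties C and B → score 2.
B: beats D; ties A; loses to C → score 1.5.
D: loses to C, A, and B → score 0.
C has the best pairwise record.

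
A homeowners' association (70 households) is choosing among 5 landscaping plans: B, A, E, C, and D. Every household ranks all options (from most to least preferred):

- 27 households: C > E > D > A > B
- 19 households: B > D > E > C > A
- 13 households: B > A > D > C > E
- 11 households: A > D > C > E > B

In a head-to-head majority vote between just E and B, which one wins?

Voters preferring E to B: 38; preferring B to E: 32.
E wins the head-to-head.

E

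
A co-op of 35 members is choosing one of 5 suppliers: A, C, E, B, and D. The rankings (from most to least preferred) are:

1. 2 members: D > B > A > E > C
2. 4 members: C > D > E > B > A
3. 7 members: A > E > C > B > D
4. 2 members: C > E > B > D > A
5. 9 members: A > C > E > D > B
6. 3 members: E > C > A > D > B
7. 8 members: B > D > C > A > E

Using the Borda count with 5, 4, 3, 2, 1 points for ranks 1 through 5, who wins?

A: 2·3 + 4·1 + 7·5 + 2·1 + 9·5 + 3·3 + 8·2 = 117
C: 2·1 + 4·5 + 7·3 + 2·5 + 9·4 + 3·4 + 8·3 = 125
E: 2·2 + 4·3 + 7·4 + 2·4 + 9·3 + 3·5 + 8·1 = 102
B: 2·4 + 4·2 + 7·2 + 2·3 + 9·1 + 3·1 + 8·5 = 88
D: 2·5 + 4·4 + 7·1 + 2·2 + 9·2 + 3·2 + 8·4 = 93
C has the highest Borda score (125).

C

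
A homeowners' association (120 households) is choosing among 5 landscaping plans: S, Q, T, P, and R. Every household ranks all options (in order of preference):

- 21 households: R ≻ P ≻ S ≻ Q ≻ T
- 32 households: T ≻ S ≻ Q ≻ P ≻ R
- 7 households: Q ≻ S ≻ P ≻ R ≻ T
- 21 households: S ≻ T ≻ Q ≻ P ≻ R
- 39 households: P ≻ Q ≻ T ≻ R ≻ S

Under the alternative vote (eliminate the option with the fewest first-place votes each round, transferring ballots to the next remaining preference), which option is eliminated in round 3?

Round 1: S 21, Q 7, T 32, P 39, R 21. Eliminate Q.
Round 2: S 28, T 32, P 39, R 21. Eliminate R.
Round 3: S 28, T 32, P 60. Eliminate S.

S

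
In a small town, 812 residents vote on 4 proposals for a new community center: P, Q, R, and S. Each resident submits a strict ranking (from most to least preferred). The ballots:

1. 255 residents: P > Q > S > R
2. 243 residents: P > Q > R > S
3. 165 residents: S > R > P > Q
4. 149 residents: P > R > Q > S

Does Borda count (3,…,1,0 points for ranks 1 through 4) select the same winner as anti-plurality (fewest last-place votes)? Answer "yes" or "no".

yes

Borda — scores: P 2106, Q 1145, R 871, S 750. Winner: P.
Anti-plurality — last-place votes: P 0, Q 165, R 255, S 392. Winner: P.
The two methods agree.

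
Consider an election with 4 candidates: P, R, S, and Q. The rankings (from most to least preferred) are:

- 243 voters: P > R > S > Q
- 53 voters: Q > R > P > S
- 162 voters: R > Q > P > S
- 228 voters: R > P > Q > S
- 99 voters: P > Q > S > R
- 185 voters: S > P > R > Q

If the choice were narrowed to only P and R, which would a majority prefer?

P

Voters preferring P to R: 527; preferring R to P: 443.
P wins the head-to-head.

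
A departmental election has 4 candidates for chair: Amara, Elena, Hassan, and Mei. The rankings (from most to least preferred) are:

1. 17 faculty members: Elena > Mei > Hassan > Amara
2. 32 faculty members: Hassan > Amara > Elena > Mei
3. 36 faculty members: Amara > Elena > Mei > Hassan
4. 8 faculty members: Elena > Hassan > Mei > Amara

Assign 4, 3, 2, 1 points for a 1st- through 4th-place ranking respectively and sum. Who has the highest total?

Elena

Amara: 17·1 + 32·3 + 36·4 + 8·1 = 265
Elena: 17·4 + 32·2 + 36·3 + 8·4 = 272
Hassan: 17·2 + 32·4 + 36·1 + 8·3 = 222
Mei: 17·3 + 32·1 + 36·2 + 8·2 = 171
Elena has the highest Borda score (272).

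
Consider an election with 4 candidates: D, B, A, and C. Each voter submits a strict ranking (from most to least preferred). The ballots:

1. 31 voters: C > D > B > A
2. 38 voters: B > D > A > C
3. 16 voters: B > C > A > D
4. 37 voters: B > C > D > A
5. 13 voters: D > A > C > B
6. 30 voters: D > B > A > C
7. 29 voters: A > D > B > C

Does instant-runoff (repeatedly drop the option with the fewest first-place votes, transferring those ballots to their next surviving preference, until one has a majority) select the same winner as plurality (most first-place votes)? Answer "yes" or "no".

no

Instant-runoff — R1 D 43, B 91, A 29, C 31 (A out); R2 D 72, B 91, C 31 (C out); R3 D 103, B 91 (D winner). Winner: D.
Plurality — first-place votes: D 43, B 91, A 29, C 31. Winner: B.
The two methods disagree.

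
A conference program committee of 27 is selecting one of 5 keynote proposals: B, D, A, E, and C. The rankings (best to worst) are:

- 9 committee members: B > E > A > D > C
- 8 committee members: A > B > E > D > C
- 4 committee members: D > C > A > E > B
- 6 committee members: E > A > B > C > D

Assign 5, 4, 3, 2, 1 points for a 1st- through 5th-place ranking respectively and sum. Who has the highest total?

B: 9·5 + 8·4 + 4·1 + 6·3 = 99
D: 9·2 + 8·2 + 4·5 + 6·1 = 60
A: 9·3 + 8·5 + 4·3 + 6·4 = 103
E: 9·4 + 8·3 + 4·2 + 6·5 = 98
C: 9·1 + 8·1 + 4·4 + 6·2 = 45
A has the highest Borda score (103).

A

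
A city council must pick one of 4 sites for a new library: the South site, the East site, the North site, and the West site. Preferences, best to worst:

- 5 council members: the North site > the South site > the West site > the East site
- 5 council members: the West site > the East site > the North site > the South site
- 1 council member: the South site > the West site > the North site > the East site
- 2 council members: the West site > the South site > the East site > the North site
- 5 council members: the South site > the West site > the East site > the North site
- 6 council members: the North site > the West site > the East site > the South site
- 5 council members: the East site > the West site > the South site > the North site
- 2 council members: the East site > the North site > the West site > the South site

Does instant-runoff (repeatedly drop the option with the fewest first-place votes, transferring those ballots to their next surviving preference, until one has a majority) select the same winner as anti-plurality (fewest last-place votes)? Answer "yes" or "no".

Instant-runoff — R1 the South site 6, the East site 7, the North site 11, the West site 7 (the South site out); R2 the East site 7, the North site 11, the West site 13 (the East site out); R3 the North site 13, the West site 18 (the West site winner). Winner: the West site.
Anti-plurality — last-place votes: the South site 13, the East site 6, the North site 12, the West site 0. Winner: the West site.
The two methods agree.

yes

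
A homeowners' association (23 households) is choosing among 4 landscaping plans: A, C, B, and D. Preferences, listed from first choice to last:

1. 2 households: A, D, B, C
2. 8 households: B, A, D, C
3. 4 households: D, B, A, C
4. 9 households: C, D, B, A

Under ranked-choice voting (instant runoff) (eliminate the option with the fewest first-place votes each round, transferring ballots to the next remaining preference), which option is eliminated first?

Round 1: A 2, C 9, B 8, D 4. Eliminate A.

A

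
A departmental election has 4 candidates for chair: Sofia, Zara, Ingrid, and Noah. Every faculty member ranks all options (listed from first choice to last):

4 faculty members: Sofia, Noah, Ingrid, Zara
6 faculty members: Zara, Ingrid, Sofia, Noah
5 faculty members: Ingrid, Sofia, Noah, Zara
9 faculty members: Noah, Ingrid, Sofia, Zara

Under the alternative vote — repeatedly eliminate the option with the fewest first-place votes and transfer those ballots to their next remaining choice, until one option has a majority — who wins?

Noah

Round 1: Sofia 4, Zara 6, Ingrid 5, Noah 9. Eliminate Sofia.
Round 2: Zara 6, Ingrid 5, Noah 13. Noah has a majority.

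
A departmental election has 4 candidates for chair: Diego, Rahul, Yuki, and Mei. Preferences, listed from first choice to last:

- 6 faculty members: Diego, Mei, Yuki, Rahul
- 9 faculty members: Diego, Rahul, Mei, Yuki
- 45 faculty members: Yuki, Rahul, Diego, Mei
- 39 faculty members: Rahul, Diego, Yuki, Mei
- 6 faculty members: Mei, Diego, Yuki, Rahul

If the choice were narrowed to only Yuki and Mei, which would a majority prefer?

Voters preferring Yuki to Mei: 84; preferring Mei to Yuki: 21.
Yuki wins the head-to-head.

Yuki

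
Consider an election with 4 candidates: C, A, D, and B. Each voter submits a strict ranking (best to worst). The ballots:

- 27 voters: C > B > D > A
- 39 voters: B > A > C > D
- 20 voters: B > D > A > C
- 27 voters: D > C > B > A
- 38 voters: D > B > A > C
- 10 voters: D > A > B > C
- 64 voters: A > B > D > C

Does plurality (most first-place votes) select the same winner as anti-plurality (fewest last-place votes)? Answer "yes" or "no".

Plurality — first-place votes: C 27, A 64, D 75, B 59. Winner: D.
Anti-plurality — last-place votes: C 132, A 54, D 39, B 0. Winner: B.
The two methods disagree.

no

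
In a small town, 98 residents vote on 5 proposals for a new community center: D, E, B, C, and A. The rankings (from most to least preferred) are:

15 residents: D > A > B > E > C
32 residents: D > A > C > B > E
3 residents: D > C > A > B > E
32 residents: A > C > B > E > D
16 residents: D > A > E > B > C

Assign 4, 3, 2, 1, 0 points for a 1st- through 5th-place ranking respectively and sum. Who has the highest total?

A

D: 15·4 + 32·4 + 3·4 + 32·0 + 16·4 = 264
E: 15·1 + 32·0 + 3·0 + 32·1 + 16·2 = 79
B: 15·2 + 32·1 + 3·1 + 32·2 + 16·1 = 145
C: 15·0 + 32·2 + 3·3 + 32·3 + 16·0 = 169
A: 15·3 + 32·3 + 3·2 + 32·4 + 16·3 = 323
A has the highest Borda score (323).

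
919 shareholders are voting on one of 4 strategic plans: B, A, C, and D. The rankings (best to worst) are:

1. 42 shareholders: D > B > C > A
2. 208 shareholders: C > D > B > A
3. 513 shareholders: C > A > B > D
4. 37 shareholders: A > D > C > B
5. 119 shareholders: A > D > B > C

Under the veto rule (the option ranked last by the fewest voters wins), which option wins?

Last-place votes: B 37, A 250, C 119, D 513.
B is ranked last by the fewest voters, so B wins.

B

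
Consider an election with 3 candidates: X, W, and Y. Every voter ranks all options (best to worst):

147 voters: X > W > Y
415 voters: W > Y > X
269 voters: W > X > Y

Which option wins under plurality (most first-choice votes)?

First-place votes: X 147, W 684, Y 0.
W has the most first-place votes.

W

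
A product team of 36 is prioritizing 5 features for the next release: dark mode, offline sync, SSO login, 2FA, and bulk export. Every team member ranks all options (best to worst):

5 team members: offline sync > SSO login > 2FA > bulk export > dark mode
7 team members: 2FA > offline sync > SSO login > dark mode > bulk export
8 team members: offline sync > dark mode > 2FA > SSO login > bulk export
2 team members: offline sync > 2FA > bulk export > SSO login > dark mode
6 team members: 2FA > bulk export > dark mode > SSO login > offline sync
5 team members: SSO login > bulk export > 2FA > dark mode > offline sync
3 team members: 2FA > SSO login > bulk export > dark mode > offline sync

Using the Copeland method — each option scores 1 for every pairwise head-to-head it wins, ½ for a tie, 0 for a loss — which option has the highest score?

2FA

dark mode: loses to offline sync, SSO login, 2FA, and bulk export → score 0.
offline sync: beats dark mode, SSO login, and bulk export; loses to 2FA → score 3.
SSO login: beats dark mode and bulk export; loses to offline sync and 2FA → score 2.
2FA: beats dark mode, offline sync, SSO login, and bulk export → score 4.
bulk export: beats dark mode; loses to offline sync, SSO login, and 2FA → score 1.
2FA has the best pairwise record.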